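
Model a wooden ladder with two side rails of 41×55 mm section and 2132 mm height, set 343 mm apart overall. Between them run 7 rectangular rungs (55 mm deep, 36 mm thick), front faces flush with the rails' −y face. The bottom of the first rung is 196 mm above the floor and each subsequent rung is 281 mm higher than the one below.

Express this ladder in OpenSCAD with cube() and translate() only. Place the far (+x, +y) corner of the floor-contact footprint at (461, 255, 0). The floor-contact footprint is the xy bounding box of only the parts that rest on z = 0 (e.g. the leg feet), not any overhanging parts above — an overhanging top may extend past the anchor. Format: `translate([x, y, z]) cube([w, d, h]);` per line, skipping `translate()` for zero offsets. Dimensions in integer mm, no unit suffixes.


translate([118, 200, 0]) cube([41, 55, 2132]);
translate([420, 200, 0]) cube([41, 55, 2132]);
translate([159, 200, 196]) cube([261, 55, 36]);
translate([159, 200, 477]) cube([261, 55, 36]);
translate([159, 200, 758]) cube([261, 55, 36]);
translate([159, 200, 1039]) cube([261, 55, 36]);
translate([159, 200, 1320]) cube([261, 55, 36]);
translate([159, 200, 1601]) cube([261, 55, 36]);
translate([159, 200, 1882]) cube([261, 55, 36]);


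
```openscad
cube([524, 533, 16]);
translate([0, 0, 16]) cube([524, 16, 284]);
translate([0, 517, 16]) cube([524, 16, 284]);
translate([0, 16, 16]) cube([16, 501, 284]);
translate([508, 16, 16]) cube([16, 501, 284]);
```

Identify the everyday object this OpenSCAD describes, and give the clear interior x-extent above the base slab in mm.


An open box. The internal width is 492 mm.

A 524×533 base slab with four walls standing on it — an open box. The base is 524 mm wide and the walls are 16 mm thick, so the internal width is 524 − 2 × 16 = 492 mm.


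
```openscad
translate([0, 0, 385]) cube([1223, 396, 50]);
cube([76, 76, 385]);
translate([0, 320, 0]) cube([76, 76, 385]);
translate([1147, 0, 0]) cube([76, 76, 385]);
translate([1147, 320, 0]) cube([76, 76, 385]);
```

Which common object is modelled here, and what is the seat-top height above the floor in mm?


A bench. The seat-top height is 435 mm.

A long slab on four corner posts — a bench. The slab sits at z = 385 with thickness 50, so the top is 385 + 50 = 435 mm.


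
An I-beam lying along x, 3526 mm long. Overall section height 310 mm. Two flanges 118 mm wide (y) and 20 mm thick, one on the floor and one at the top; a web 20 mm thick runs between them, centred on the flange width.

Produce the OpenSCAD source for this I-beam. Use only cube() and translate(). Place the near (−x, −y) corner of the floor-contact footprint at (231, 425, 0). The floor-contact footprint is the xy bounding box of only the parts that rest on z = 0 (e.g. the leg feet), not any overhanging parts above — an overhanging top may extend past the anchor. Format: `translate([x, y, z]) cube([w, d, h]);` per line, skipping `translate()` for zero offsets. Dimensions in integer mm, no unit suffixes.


translate([231, 425, 0]) cube([3526, 118, 20]);
translate([231, 474, 20]) cube([3526, 20, 270]);
translate([231, 425, 290]) cube([3526, 118, 20]);


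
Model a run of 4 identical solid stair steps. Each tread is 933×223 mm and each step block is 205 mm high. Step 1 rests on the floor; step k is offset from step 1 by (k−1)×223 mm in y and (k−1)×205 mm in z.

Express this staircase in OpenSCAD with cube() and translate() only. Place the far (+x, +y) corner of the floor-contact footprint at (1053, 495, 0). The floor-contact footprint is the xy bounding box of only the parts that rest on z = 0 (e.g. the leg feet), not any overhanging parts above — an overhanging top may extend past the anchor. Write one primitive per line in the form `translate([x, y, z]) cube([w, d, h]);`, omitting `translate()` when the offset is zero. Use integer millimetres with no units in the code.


translate([120, 272, 0]) cube([933, 223, 205]);
translate([120, 495, 205]) cube([933, 223, 205]);
translate([120, 718, 410]) cube([933, 223, 205]);
translate([120, 941, 615]) cube([933, 223, 205]);


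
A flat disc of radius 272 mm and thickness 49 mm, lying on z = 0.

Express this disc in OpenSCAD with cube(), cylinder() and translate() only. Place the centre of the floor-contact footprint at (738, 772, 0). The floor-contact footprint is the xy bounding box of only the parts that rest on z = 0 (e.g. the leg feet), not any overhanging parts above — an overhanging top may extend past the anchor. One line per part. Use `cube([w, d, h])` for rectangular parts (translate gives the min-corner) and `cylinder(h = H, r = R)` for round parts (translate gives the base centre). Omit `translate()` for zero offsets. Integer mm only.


translate([738, 772, 0]) cylinder(h = 49, r = 272);


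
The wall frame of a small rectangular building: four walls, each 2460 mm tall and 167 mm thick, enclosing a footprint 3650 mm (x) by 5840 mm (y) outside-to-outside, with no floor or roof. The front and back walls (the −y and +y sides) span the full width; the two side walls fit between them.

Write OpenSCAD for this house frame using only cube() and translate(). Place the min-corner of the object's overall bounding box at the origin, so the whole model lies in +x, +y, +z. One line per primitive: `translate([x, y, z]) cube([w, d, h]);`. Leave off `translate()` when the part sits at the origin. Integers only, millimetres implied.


cube([3650, 167, 2460]);
translate([0, 5673, 0]) cube([3650, 167, 2460]);
translate([0, 167, 0]) cube([167, 5506, 2460]);
translate([3483, 167, 0]) cube([167, 5506, 2460]);


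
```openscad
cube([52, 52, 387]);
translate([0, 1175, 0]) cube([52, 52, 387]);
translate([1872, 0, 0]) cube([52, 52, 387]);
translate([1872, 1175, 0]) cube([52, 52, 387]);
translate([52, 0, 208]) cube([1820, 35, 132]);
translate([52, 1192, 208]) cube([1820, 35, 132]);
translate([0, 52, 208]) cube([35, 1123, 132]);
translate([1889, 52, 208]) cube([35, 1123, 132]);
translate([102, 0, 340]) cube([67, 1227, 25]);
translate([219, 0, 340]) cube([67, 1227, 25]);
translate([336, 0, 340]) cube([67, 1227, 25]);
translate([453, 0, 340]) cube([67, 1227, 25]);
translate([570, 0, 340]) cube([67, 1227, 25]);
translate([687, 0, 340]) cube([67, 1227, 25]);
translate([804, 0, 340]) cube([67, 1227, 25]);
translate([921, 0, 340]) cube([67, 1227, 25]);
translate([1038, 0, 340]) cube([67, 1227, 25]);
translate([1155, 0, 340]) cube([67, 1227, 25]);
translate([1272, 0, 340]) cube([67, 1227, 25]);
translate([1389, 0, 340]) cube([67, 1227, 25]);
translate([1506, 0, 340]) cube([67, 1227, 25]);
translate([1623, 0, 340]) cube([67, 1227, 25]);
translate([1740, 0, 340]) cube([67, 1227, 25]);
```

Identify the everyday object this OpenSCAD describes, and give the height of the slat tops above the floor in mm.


A bed frame. The slat-top height is 365 mm.

Four posts, four rails, and a row of slats — a bed frame. Slats sit on the rails at z = 208 + 132 = 340; with slat thickness 25, the top is 365 mm.


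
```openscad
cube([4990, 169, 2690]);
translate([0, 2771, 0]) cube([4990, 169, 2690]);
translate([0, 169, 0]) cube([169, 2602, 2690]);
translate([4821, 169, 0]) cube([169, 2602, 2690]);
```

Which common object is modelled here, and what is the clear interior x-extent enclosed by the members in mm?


A house (or room) frame. The interior width is 4652 mm.

Four 2690 mm walls enclosing a rectangle with no floor or roof — a room or house frame. Outside width is 4990 mm and wall thickness is 169 mm, so the interior width is 4990 − 2 × 169 = 4652 mm.


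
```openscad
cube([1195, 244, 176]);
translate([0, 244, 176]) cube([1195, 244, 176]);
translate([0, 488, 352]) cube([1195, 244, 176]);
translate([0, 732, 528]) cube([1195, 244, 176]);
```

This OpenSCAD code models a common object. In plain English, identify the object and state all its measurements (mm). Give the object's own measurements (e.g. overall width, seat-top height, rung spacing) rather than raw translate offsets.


A straight staircase of 4 solid steps. Each step is 1195 mm wide (x), 244 mm deep (y, the going) and 176 mm tall (the rise). The first step rests on the floor; each subsequent step sits one going further in +y and one rise higher in +z, directly behind and above the previous step with no overlap.


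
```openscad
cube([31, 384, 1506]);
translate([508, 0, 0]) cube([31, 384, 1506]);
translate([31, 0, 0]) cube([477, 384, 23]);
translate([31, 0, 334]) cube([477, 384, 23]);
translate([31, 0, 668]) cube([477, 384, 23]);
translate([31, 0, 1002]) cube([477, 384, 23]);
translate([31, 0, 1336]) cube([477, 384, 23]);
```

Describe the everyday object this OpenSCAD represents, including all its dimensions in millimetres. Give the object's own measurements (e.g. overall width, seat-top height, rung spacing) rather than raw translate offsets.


An open bookshelf. Two side panels, each 31 mm thick, 384 mm deep and 1506 mm tall, stand 539 mm apart (outside-to-outside). Between them sit 5 shelves, each 23 mm thick and 384 mm deep, spanning the full gap between the sides. The bottom shelf rests on the floor (its underside at z = 0) and the clear gap between one shelf's top and the next shelf's underside is 311 mm.


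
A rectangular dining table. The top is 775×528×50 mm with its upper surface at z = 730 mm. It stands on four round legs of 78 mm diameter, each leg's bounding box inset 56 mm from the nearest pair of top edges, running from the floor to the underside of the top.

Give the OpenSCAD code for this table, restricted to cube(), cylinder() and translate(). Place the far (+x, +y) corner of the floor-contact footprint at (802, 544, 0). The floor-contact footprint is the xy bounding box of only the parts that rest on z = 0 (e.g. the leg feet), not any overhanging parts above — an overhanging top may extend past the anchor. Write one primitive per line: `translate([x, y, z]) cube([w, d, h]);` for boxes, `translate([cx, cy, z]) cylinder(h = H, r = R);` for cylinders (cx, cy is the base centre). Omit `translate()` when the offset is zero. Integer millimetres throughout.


translate([83, 72, 680]) cube([775, 528, 50]);
translate([178, 167, 0]) cylinder(h = 680, r = 39);
translate([763, 167, 0]) cylinder(h = 680, r = 39);
translate([178, 505, 0]) cylinder(h = 680, r = 39);
translate([763, 505, 0]) cylinder(h = 680, r = 39);


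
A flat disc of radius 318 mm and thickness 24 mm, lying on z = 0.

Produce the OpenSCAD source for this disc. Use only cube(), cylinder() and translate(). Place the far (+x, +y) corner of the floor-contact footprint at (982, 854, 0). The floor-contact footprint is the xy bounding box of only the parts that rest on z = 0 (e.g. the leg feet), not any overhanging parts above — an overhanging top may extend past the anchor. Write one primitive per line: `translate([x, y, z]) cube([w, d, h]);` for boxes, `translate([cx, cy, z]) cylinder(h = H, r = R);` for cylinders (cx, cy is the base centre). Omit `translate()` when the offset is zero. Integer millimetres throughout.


translate([664, 536, 0]) cylinder(h = 24, r = 318);


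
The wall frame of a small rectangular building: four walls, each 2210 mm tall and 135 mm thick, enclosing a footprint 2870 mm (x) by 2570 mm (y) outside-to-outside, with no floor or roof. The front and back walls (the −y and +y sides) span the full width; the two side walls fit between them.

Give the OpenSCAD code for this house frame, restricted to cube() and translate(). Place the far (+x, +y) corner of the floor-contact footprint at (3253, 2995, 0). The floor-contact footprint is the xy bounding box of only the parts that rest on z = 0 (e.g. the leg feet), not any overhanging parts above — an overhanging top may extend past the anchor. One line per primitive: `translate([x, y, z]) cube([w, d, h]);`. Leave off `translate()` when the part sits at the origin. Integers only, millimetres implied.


translate([383, 425, 0]) cube([2870, 135, 2210]);
translate([383, 2860, 0]) cube([2870, 135, 2210]);
translate([383, 560, 0]) cube([135, 2300, 2210]);
translate([3118, 560, 0]) cube([135, 2300, 2210]);


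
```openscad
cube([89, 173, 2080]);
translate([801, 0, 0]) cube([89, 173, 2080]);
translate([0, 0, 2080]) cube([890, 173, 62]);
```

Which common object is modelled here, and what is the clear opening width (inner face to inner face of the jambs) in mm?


A door frame. The clear opening width is 712 mm.

Two 2080 mm tall posts with a header on top — a door frame. The left jamb is 89 mm wide at x = 0; the right jamb starts at x = 801. The clear opening is 801 − 89 = 712 mm.


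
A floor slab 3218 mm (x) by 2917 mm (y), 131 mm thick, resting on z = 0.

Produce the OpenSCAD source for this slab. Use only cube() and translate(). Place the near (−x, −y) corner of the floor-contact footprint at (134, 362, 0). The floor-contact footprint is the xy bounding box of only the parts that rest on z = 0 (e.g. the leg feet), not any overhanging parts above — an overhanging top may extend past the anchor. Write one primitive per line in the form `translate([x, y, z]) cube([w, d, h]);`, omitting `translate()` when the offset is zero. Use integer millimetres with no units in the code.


translate([134, 362, 0]) cube([3218, 2917, 131]);


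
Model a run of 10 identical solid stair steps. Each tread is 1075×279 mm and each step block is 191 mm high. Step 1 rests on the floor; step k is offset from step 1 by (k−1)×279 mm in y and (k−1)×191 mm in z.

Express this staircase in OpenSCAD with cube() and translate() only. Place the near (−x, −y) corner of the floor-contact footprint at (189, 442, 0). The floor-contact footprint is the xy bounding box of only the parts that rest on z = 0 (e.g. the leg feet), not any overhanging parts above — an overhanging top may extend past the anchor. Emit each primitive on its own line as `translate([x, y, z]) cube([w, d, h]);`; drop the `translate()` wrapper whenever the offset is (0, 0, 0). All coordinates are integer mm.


translate([189, 442, 0]) cube([1075, 279, 191]);
translate([189, 721, 191]) cube([1075, 279, 191]);
translate([189, 1000, 382]) cube([1075, 279, 191]);
translate([189, 1279, 573]) cube([1075, 279, 191]);
translate([189, 1558, 764]) cube([1075, 279, 191]);
translate([189, 1837, 955]) cube([1075, 279, 191]);
translate([189, 2116, 1146]) cube([1075, 279, 191]);
translate([189, 2395, 1337]) cube([1075, 279, 191]);
translate([189, 2674, 1528]) cube([1075, 279, 191]);
translate([189, 2953, 1719]) cube([1075, 279, 191]);


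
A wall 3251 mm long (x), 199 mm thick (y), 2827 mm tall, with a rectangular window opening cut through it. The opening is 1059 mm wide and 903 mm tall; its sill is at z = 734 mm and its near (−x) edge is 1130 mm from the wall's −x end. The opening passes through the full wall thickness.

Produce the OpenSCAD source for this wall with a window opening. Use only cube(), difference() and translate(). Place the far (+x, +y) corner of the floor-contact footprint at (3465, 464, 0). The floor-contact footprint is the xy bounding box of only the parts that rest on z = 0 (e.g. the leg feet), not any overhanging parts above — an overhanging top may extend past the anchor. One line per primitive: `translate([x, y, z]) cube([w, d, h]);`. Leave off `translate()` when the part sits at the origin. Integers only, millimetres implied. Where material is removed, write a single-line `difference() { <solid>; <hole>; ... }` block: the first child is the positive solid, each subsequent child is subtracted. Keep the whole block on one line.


difference() { translate([214, 265, 0]) cube([3251, 199, 2827]); translate([1344, 265, 734]) cube([1059, 199, 903]); }


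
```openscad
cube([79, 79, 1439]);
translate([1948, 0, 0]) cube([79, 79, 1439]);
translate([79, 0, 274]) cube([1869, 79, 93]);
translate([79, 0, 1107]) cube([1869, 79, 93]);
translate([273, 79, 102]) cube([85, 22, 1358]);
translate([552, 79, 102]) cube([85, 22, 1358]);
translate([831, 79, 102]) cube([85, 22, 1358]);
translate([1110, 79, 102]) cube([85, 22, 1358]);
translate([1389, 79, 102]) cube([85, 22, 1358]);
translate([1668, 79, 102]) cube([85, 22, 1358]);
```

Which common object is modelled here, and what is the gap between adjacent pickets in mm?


A fence section. The picket gap is 194 mm.

Two posts, two rails, 6 pickets — a fence section. Span 1869 mm holds 6 pickets of 85 mm with 7 equal gaps: ⌊(1869 − 6·85) / 7⌋ = 194 mm.


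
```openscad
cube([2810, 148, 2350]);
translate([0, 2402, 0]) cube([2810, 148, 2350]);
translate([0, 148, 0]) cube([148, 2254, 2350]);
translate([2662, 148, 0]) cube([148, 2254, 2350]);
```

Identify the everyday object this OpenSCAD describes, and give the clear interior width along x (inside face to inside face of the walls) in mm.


A house (or room) frame. The interior width is 2514 mm.

Four 2350 mm walls enclosing a rectangle with no floor or roof — a room or house frame. Outside width is 2810 mm and wall thickness is 148 mm, so the interior width is 2810 − 2 × 148 = 2514 mm.


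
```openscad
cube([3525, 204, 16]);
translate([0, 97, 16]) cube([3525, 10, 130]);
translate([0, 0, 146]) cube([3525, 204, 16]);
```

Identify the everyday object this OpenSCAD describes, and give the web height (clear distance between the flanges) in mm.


An I-beam. The web height is 130 mm.

Two wide flanges with a thin centred web — an I-beam. Overall 162 mm minus two 16 mm flanges gives a web of 162 − 2·16 = 130 mm.


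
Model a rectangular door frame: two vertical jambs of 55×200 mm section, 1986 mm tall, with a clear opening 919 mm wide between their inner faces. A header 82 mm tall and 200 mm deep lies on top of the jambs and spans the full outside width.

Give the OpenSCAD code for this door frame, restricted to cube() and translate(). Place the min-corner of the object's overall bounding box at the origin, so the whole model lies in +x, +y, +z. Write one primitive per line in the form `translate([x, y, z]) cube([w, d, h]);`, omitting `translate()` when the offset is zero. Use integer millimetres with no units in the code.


cube([55, 200, 1986]);
translate([974, 0, 0]) cube([55, 200, 1986]);
translate([0, 0, 1986]) cube([1029, 200, 82]);


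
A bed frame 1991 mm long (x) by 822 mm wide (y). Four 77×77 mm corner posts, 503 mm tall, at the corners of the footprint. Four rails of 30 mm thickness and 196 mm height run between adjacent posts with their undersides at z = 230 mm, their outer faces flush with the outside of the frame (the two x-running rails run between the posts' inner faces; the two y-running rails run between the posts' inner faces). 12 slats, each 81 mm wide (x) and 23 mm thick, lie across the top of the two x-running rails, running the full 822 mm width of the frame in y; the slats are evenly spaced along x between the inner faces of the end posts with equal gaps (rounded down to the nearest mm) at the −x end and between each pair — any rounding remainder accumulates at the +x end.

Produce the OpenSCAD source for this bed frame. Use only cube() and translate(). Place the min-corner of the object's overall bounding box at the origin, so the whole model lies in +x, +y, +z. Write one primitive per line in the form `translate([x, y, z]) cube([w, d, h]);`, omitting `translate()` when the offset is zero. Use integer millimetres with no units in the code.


cube([77, 77, 503]);
translate([0, 745, 0]) cube([77, 77, 503]);
translate([1914, 0, 0]) cube([77, 77, 503]);
translate([1914, 745, 0]) cube([77, 77, 503]);
translate([77, 0, 230]) cube([1837, 30, 196]);
translate([77, 792, 230]) cube([1837, 30, 196]);
translate([0, 77, 230]) cube([30, 668, 196]);
translate([1961, 77, 230]) cube([30, 668, 196]);
translate([143, 0, 426]) cube([81, 822, 23]);
translate([290, 0, 426]) cube([81, 822, 23]);
translate([437, 0, 426]) cube([81, 822, 23]);
translate([584, 0, 426]) cube([81, 822, 23]);
translate([731, 0, 426]) cube([81, 822, 23]);
translate([878, 0, 426]) cube([81, 822, 23]);
translate([1025, 0, 426]) cube([81, 822, 23]);
translate([1172, 0, 426]) cube([81, 822, 23]);
translate([1319, 0, 426]) cube([81, 822, 23]);
translate([1466, 0, 426]) cube([81, 822, 23]);
translate([1613, 0, 426]) cube([81, 822, 23]);
translate([1760, 0, 426]) cube([81, 822, 23]);


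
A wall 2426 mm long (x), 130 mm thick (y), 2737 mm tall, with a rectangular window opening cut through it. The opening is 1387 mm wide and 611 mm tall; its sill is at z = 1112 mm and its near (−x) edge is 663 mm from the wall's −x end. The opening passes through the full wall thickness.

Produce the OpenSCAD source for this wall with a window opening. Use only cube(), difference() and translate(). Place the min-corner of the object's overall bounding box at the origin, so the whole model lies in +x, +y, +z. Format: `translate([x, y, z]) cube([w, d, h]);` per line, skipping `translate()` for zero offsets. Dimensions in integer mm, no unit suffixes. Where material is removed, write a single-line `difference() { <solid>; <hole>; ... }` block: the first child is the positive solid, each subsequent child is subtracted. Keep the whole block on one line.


difference() { cube([2426, 130, 2737]); translate([663, 0, 1112]) cube([1387, 130, 611]); }


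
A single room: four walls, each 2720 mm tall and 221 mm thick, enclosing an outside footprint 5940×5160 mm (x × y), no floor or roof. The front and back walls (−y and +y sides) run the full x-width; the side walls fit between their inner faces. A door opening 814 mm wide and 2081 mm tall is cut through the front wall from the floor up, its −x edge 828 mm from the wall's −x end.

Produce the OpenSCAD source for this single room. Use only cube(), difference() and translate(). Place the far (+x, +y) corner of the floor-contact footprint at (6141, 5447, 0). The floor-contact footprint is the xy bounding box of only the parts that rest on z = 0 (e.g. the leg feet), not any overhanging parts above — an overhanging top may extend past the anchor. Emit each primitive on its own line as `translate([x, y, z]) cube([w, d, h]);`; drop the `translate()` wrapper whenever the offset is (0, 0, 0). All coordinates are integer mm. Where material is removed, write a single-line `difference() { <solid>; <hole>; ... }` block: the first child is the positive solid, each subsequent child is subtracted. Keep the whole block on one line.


difference() { translate([201, 287, 0]) cube([5940, 221, 2720]); translate([1029, 287, 0]) cube([814, 221, 2081]); }
translate([201, 5226, 0]) cube([5940, 221, 2720]);
translate([201, 508, 0]) cube([221, 4718, 2720]);
translate([5920, 508, 0]) cube([221, 4718, 2720]);


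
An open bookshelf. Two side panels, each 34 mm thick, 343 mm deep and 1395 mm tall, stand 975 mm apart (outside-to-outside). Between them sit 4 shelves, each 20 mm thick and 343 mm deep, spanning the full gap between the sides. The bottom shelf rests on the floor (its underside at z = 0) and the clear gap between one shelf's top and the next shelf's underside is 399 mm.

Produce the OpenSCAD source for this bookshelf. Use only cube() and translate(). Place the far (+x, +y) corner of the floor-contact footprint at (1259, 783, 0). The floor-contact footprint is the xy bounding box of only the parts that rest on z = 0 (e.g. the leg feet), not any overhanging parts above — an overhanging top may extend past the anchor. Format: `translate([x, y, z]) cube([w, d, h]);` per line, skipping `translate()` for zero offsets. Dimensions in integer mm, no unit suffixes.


translate([284, 440, 0]) cube([34, 343, 1395]);
translate([1225, 440, 0]) cube([34, 343, 1395]);
translate([318, 440, 0]) cube([907, 343, 20]);
translate([318, 440, 419]) cube([907, 343, 20]);
translate([318, 440, 838]) cube([907, 343, 20]);
translate([318, 440, 1257]) cube([907, 343, 20]);


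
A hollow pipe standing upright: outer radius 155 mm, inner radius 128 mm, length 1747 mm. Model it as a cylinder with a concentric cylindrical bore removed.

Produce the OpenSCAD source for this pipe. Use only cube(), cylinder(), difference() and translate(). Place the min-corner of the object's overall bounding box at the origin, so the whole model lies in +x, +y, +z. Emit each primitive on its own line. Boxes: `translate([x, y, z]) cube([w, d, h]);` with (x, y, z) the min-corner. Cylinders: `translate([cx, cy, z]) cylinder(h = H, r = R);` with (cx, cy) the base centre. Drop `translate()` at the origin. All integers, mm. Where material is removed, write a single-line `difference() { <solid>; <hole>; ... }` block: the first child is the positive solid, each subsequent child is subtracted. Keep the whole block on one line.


difference() { translate([155, 155, 0]) cylinder(h = 1747, r = 155); translate([155, 155, 0]) cylinder(h = 1747, r = 128); }


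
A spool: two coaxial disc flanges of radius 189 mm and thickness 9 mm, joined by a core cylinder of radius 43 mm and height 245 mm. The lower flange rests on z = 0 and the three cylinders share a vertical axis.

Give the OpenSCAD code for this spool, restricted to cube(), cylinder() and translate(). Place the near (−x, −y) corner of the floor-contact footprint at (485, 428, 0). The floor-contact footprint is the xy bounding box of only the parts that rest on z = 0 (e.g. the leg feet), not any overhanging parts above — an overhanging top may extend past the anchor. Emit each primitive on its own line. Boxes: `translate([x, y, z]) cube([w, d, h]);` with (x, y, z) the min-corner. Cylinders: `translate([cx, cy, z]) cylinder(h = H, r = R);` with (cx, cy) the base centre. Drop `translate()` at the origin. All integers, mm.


translate([674, 617, 0]) cylinder(h = 9, r = 189);
translate([674, 617, 9]) cylinder(h = 245, r = 43);
translate([674, 617, 254]) cylinder(h = 9, r = 189);


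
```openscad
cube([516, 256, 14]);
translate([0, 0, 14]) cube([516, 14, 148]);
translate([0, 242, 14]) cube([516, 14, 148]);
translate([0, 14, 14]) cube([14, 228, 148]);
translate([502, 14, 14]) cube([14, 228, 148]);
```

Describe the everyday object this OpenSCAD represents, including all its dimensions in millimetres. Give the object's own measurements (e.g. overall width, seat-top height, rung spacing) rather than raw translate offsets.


An open-topped rectangular box: outside dimensions 516×256×162 mm, with a uniform wall and base thickness of 14 mm. The base is a full 516×256 slab on the floor; four walls sit on top of the base. The front and back walls (the −y and +y sides) span the full width; the two side walls fit between them.


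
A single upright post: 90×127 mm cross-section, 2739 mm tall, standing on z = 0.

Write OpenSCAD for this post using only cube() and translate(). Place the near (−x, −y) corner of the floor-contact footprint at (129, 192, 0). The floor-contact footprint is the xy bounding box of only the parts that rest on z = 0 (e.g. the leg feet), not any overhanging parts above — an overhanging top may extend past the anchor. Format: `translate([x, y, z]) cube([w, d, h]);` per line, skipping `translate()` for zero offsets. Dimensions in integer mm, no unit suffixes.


translate([129, 192, 0]) cube([90, 127, 2739]);


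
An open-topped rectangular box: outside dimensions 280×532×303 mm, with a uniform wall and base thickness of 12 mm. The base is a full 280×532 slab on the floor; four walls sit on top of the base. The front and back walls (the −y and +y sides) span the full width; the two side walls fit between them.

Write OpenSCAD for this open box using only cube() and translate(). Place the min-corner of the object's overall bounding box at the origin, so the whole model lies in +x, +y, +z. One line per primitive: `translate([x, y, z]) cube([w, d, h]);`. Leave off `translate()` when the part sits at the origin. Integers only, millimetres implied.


cube([280, 532, 12]);
translate([0, 0, 12]) cube([280, 12, 291]);
translate([0, 520, 12]) cube([280, 12, 291]);
translate([0, 12, 12]) cube([12, 508, 291]);
translate([268, 12, 12]) cube([12, 508, 291]);


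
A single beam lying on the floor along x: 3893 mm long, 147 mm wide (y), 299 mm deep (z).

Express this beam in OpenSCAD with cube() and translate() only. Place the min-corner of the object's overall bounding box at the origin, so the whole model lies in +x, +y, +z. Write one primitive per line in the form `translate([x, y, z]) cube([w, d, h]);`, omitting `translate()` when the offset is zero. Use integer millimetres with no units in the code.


cube([3893, 147, 299]);


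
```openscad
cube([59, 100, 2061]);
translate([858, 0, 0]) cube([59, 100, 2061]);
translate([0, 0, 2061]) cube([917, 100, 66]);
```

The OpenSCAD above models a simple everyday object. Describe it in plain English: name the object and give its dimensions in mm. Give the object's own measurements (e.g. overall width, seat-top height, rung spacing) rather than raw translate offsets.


A door frame. The clear opening is 799 mm wide and 2061 mm high. Two 59 mm wide jambs, 100 mm deep, stand either side of the opening from the floor to the top of the opening. A 66 mm thick head sits across the top of both jambs, spanning the full outside width of the frame.


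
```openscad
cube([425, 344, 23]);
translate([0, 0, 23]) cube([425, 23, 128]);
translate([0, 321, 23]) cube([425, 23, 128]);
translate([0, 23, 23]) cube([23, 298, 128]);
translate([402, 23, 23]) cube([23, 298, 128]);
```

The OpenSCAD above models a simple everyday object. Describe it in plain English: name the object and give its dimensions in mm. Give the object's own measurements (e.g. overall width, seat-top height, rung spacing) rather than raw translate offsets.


An open-topped rectangular box: outside dimensions 425×344×151 mm, with a uniform wall and base thickness of 23 mm. The base is a full 425×344 slab on the floor; four walls sit on top of the base. The front and back walls (the −y and +y sides) span the full width; the two side walls fit between them.


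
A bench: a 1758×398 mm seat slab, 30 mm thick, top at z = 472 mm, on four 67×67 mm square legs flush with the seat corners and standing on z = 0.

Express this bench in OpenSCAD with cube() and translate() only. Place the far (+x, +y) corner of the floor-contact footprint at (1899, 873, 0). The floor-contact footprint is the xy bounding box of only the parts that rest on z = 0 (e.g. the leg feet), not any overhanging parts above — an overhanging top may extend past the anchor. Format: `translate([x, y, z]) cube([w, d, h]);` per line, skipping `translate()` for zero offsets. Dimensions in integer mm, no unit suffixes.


// leg_h = 472 − 30 = 442
translate([141, 475, 442]) cube([1758, 398, 30]);
translate([141, 475, 0]) cube([67, 67, 442]);
translate([141, 806, 0]) cube([67, 67, 442]);
translate([1832, 475, 0]) cube([67, 67, 442]);
translate([1832, 806, 0]) cube([67, 67, 442]);


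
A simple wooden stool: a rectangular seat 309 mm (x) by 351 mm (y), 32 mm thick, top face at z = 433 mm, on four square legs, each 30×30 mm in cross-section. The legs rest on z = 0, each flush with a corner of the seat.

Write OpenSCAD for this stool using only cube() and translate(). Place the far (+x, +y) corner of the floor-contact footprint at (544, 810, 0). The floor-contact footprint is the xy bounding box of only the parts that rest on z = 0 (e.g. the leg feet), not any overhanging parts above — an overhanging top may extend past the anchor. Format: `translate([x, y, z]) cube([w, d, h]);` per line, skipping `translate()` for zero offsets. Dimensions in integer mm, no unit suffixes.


translate([235, 459, 401]) cube([309, 351, 32]);
translate([235, 459, 0]) cube([30, 30, 401]);
translate([514, 459, 0]) cube([30, 30, 401]);
translate([235, 780, 0]) cube([30, 30, 401]);
translate([514, 780, 0]) cube([30, 30, 401]);


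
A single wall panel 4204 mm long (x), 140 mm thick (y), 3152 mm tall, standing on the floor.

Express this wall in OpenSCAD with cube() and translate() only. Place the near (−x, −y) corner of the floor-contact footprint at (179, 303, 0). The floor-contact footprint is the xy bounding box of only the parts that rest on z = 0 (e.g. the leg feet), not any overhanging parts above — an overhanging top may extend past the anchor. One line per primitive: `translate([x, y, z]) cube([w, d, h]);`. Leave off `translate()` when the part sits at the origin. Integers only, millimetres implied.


translate([179, 303, 0]) cube([4204, 140, 3152]);


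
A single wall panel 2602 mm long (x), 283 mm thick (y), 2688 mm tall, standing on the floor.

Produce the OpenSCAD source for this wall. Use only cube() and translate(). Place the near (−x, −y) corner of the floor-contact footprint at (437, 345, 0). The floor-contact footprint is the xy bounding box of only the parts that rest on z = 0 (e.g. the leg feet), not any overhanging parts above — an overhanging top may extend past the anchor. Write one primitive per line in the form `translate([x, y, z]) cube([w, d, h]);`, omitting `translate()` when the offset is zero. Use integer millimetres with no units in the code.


translate([437, 345, 0]) cube([2602, 283, 2688]);


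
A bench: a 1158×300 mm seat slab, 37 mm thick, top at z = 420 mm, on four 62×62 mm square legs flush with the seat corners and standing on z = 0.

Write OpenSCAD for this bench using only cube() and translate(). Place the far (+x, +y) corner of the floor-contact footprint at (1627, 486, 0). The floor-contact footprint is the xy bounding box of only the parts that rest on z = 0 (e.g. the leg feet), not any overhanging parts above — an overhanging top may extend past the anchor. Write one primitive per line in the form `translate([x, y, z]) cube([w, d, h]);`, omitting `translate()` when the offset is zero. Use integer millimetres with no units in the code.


translate([469, 186, 383]) cube([1158, 300, 37]);
translate([469, 186, 0]) cube([62, 62, 383]);
translate([469, 424, 0]) cube([62, 62, 383]);
translate([1565, 186, 0]) cube([62, 62, 383]);
translate([1565, 424, 0]) cube([62, 62, 383]);


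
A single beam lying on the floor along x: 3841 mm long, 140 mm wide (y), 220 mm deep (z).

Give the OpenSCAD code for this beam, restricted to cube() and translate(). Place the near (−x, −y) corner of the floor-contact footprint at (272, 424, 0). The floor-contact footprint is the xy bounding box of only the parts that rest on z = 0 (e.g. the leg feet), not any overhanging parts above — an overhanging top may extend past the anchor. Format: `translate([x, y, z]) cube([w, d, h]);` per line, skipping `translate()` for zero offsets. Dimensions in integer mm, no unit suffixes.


translate([272, 424, 0]) cube([3841, 140, 220]);


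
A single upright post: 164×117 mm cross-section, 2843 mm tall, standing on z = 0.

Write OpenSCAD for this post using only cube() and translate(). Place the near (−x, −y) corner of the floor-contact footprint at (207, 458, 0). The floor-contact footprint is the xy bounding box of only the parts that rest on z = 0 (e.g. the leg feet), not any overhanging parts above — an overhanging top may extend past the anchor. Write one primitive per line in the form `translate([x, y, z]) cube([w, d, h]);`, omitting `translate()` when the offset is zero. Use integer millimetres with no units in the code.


translate([207, 458, 0]) cube([164, 117, 2843]);


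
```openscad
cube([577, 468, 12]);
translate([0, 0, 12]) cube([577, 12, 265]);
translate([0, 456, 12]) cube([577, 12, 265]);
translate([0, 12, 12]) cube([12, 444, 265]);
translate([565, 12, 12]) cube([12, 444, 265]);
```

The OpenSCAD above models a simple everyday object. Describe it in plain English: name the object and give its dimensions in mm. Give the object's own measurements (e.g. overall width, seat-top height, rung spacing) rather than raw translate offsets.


An open-topped rectangular box: outside dimensions 577×468×277 mm, with a uniform wall and base thickness of 12 mm. The base is a full 577×468 slab on the floor; four walls sit on top of the base. The front and back walls (the −y and +y sides) span the full width; the two side walls fit between them.


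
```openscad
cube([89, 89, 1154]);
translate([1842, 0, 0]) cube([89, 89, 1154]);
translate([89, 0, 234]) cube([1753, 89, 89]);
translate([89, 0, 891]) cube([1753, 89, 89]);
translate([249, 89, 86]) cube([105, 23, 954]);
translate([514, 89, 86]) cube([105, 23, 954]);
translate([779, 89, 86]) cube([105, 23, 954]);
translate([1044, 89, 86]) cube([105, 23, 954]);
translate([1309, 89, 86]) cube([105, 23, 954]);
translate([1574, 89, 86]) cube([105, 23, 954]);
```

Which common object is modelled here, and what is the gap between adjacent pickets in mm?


A fence section. The picket gap is 160 mm.

Two posts, two rails, 6 pickets — a fence section. Span 1753 mm holds 6 pickets of 105 mm with 7 equal gaps: ⌊(1753 − 6·105) / 7⌋ = 160 mm.


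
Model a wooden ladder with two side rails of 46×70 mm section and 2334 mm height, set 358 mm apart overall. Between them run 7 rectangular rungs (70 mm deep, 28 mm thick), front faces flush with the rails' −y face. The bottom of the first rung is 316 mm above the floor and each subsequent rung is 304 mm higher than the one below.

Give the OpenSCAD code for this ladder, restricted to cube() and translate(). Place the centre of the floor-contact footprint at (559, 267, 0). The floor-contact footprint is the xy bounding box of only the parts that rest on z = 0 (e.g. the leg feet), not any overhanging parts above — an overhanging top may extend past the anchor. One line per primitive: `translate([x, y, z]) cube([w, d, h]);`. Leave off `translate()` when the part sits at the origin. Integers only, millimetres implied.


translate([380, 232, 0]) cube([46, 70, 2334]);
translate([692, 232, 0]) cube([46, 70, 2334]);
translate([426, 232, 316]) cube([266, 70, 28]);
translate([426, 232, 620]) cube([266, 70, 28]);
translate([426, 232, 924]) cube([266, 70, 28]);
translate([426, 232, 1228]) cube([266, 70, 28]);
translate([426, 232, 1532]) cube([266, 70, 28]);
translate([426, 232, 1836]) cube([266, 70, 28]);
translate([426, 232, 2140]) cube([266, 70, 28]);


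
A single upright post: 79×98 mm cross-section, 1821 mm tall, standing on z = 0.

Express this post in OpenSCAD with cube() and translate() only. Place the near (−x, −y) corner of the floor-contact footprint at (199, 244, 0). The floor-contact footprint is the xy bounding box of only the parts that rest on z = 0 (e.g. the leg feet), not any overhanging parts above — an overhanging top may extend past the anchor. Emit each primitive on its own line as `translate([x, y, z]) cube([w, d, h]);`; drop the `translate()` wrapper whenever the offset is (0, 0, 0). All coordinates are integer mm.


translate([199, 244, 0]) cube([79, 98, 1821]);


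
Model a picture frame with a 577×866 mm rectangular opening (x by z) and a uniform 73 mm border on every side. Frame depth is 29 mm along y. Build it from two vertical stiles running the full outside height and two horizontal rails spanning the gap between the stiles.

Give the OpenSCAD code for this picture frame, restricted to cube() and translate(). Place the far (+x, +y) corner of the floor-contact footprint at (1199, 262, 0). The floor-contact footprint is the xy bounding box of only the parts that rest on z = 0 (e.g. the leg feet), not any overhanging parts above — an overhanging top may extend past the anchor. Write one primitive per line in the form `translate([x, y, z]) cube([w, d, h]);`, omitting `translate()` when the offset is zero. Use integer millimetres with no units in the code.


translate([476, 233, 0]) cube([73, 29, 1012]);
translate([1126, 233, 0]) cube([73, 29, 1012]);
translate([549, 233, 0]) cube([577, 29, 73]);
translate([549, 233, 939]) cube([577, 29, 73]);


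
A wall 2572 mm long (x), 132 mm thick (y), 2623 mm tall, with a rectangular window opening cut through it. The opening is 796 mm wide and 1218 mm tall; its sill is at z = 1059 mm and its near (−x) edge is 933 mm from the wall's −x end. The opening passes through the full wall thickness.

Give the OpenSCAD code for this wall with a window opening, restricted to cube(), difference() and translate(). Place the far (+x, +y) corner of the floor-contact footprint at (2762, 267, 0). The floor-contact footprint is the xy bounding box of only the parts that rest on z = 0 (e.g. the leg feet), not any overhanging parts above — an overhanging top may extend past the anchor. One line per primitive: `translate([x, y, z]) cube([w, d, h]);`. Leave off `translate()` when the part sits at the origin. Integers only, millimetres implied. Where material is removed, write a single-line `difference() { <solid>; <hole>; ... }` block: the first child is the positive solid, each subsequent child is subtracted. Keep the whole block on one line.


difference() { translate([190, 135, 0]) cube([2572, 132, 2623]); translate([1123, 135, 1059]) cube([796, 132, 1218]); }
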